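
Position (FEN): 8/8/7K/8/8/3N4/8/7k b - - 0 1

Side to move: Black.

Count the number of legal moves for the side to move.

3

Black to move; king on h1.
In check: no.
Legal moves: Kh2, Kg2, Kg1.
Count: 3.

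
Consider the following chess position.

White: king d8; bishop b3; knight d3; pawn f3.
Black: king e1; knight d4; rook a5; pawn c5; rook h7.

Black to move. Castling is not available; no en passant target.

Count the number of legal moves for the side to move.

Black to move; king on e1.
In check: yes, from the white knight on d3.
Legal moves: Ke2, Kd2, Kf1.
Count: 3.

3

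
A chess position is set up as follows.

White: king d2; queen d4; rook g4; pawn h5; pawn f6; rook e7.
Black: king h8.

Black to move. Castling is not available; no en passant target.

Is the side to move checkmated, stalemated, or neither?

stalemate

Black to move; black king on h8.
In check: no.
King squares — g7: attacked by Rg4; h7: attacked by Re7; g8: attacked by Rg4.
Legal moves for Black: none.
Not in check and no legal moves → stalemate.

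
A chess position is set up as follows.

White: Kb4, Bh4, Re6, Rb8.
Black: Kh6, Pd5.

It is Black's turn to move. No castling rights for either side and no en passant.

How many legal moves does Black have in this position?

3

Black to move; king on h6.
In check: yes, from the white rook on e6.
Legal moves: Kh7, Kg7, Kh5.
Count: 3.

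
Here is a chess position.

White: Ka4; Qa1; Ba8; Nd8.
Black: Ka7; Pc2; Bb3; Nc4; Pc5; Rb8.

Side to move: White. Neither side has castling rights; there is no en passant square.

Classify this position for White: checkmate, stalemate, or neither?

White to move; white king on a4.
In check: yes, from the black bishop on b3.
King squares — a3: attacked by Nc4; b3: attacked by Rb8; b4: attacked by Pc5; a5: attacked by Nc4; b5: attacked by Rb8.
Legal moves for White: none.
In check with no legal moves → checkmate.

checkmate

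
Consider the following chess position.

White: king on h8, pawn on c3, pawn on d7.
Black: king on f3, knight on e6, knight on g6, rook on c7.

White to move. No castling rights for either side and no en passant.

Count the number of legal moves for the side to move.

White to move; king on h8.
In check: yes, from the black knight on g6.
Legal moves: Kg8, Kh7.
Count: 2.

2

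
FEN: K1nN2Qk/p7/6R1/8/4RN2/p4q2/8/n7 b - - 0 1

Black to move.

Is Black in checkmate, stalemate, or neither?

checkmate

Black to move; black king on h8.
In check: yes, from the white queen on g8.
King squares — g7: attacked by Rg6; h7: attacked by Qg8; g8: attacked by Rg6.
Legal moves for Black: none.
In check with no legal moves → checkmate.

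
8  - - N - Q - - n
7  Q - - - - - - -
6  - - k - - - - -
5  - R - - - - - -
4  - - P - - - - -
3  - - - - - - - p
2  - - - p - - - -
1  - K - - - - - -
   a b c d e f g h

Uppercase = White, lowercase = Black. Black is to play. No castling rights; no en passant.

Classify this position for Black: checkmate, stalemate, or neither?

Black to move; black king on c6.
In check: yes, from the white queen on e8.
King squares — b5: attacked by Pc4; c5: attacked by Rb5; d5: attacked by Pc4; b6: attacked by Rb5; d6: attacked by Nc8; b7: attacked by Rb5; c7: attacked by Qa7; d7: attacked by Qa7.
Legal moves for Black: none.
In check with no legal moves → checkmate.

checkmate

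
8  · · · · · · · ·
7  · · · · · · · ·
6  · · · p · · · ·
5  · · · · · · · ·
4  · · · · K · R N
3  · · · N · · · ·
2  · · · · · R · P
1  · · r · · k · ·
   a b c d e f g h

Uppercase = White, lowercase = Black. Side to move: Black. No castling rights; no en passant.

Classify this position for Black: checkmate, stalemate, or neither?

checkmate

Black to move; black king on f1.
In check: yes, from the white rook on f2.
King squares — e1: attacked by Nd3; g1: attacked by Rg4; e2: attacked by Rf2; f2: attacked by Nd3; g2: attacked by Rf2.
Legal moves for Black: none.
In check with no legal moves → checkmate.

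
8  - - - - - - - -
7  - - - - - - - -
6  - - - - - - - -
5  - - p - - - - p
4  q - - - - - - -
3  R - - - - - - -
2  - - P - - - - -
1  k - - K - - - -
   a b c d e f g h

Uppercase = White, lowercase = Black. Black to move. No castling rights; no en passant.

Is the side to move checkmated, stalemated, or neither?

Black to move; black king on a1.
In check: yes, from the white rook on a3.
Legal moves for Black: Kb2, Kb1, Qxa3.
Black is in check but has 3 legal moves → neither.

neither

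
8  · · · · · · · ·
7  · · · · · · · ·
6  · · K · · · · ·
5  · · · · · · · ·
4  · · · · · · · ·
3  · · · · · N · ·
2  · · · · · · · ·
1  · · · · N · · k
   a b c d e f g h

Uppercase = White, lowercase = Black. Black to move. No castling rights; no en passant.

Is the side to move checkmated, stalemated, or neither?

Black to move; black king on h1.
In check: no.
King squares — g1: attacked by Nf3; g2: attacked by Ne1; h2: attacked by Nf3.
Legal moves for Black: none.
Not in check and no legal moves → stalemate.

stalemate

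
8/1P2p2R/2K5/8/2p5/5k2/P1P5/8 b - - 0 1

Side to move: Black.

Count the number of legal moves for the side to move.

Black to move; king on f3.
In check: no.
Legal moves: Kg4, Kf4, Ke4, Kg3, Ke3, Kg2, Kf2, Ke2, e6, c3, e5.
Count: 11.

11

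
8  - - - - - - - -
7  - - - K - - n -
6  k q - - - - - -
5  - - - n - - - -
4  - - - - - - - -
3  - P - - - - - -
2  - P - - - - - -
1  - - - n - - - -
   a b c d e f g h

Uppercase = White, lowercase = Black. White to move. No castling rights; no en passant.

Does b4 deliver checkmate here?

no

After b4: black king on a6; in check: no.
Black is not in check, so this cannot be checkmate.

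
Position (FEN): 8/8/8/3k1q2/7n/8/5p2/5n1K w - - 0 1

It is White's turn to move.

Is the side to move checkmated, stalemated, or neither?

White to move; white king on h1.
In check: no.
King squares — g1: attacked by Pf2; g2: attacked by Nh4; h2: attacked by Nf1.
Legal moves for White: none.
Not in check and no legal moves → stalemate.

stalemate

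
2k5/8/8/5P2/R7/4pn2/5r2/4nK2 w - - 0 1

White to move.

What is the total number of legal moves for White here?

0

White to move; king on f1.
In check: yes, from the black rook on f2.
Legal moves: none.
Count: 0.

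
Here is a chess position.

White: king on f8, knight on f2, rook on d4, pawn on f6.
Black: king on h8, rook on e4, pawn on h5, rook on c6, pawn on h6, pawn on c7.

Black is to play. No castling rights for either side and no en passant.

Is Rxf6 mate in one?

yes

After Rxf6: white king on f8; in check: yes, from the black rook on f6.
King squares — e7: attacked by Re4; f7: attacked by Rf6; g7: attacked by Kh8; e8: attacked by Re4; g8: attacked by Kh8.
White has no legal moves → checkmate.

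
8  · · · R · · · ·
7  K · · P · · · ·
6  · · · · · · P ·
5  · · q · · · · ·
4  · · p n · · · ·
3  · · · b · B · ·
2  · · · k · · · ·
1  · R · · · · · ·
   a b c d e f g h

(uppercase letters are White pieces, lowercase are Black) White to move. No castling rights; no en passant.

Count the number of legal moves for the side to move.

White to move; king on a7.
In check: yes, from the black queen on c5.
Legal moves: Kb8, Ka8, Kb7, Ka6, Rb6.
Count: 5.

5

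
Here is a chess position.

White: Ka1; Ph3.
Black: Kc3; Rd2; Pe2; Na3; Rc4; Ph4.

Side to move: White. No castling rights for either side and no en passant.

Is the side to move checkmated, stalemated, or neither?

stalemate

White to move; white king on a1.
In check: no.
King squares — b1: attacked by Na3; a2: attacked by Rd2; b2: attacked by Rd2.
Legal moves for White: none.
Not in check and no legal moves → stalemate.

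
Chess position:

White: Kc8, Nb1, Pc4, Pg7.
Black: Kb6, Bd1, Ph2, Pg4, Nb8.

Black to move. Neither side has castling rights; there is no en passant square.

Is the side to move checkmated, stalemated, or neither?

neither

Black to move; black king on b6.
In check: no.
Legal moves for Black: Nd7, Nc6, Na6, Ka7, Kc6, Ka6, Kc5, Ka5, Ba4, Bf3, Bb3, Be2, Bc2, g3, h1=Q, h1=R, h1=B, h1=N.
Black has 18 legal moves and is not in check → neither.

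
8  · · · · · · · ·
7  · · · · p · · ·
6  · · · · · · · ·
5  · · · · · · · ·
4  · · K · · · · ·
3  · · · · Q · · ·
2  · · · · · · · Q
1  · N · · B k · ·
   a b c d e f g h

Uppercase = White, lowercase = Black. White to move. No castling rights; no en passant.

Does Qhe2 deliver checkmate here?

yes

After Qhe2: black king on f1; in check: yes, from the white queen on e2.
King squares — e1: attacked by Qe2; g1: attacked by Qe3; e2: attacked by Qe3; f2: attacked by Be1; g2: attacked by Qe2.
Black has no legal moves → checkmate.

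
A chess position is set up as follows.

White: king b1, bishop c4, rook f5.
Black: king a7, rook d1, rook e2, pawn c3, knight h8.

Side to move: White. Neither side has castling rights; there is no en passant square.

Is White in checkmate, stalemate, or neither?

White to move; white king on b1.
In check: yes, from the black rook on d1.
King squares — a1: attacked by Rd1; c1: attacked by Rd1; a2: attacked by Re2; b2: attacked by Re2; c2: attacked by Re2.
Legal moves for White: none.
In check with no legal moves → checkmate.

checkmate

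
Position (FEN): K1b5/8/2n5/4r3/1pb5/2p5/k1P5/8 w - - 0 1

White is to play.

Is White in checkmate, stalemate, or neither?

stalemate

White to move; white king on a8.
In check: no.
King squares — a7: attacked by Nc6; b7: attacked by Bc8; b8: attacked by Nc6.
Legal moves for White: none.
Not in check and no legal moves → stalemate.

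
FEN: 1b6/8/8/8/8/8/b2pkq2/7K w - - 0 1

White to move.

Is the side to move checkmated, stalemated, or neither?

stalemate

White to move; white king on h1.
In check: no.
King squares — g1: attacked by Qf2; g2: attacked by Qf2; h2: attacked by Qf2.
Legal moves for White: none.
Not in check and no legal moves → stalemate.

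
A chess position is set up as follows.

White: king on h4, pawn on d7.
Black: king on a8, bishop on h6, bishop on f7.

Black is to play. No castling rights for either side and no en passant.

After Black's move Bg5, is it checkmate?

no

After Bg5: white king on h4; in check: yes, from the black bishop on g5.
White has 4 legal replies: Kxg5, Kg4, Kh3, Kg3.
In check but a legal move exists → not checkmate.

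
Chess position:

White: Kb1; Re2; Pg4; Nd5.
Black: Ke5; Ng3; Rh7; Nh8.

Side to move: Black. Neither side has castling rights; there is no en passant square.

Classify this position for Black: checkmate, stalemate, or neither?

neither

Black to move; black king on e5.
In check: yes, from the white rook on e2.
King squares — d4: available; e4: attacked by Re2; f4: attacked by Nd5; d5: available; f5: attacked by Pg4; d6: available; e6: attacked by Re2; f6: attacked by Nd5.
Legal moves for Black: Kd6, Kxd5, Kd4, Ne4, Nxe2.
Black is in check but has 5 legal moves → neither.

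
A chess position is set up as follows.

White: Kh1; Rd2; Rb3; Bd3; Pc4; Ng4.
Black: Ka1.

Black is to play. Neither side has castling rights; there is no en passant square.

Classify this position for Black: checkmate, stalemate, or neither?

stalemate

Black to move; black king on a1.
In check: no.
King squares — b1: attacked by Rb3; a2: attacked by Rd2; b2: attacked by Rd2.
Legal moves for Black: none.
Not in check and no legal moves → stalemate.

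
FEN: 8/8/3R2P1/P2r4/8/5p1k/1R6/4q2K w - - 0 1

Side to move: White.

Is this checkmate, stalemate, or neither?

checkmate

White to move; white king on h1.
In check: yes, from the black queen on e1.
King squares — g1: attacked by Qe1; g2: attacked by Pf3; h2: attacked by Kh3.
Legal moves for White: none.
In check with no legal moves → checkmate.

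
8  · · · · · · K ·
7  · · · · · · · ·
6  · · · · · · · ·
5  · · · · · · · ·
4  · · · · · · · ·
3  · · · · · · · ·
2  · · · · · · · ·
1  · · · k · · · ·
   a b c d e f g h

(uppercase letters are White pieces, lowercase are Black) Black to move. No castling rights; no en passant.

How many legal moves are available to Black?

Black to move; king on d1.
In check: no.
Legal moves: Ke2, Kd2, Kc2, Ke1, Kc1.
Count: 5.

5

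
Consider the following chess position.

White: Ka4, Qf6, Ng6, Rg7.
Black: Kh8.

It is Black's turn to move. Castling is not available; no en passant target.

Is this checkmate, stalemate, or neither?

checkmate

Black to move; black king on h8.
In check: yes, from the white knight on g6.
King squares — g7: attacked by Qf6; h7: attacked by Rg7; g8: attacked by Rg7.
Legal moves for Black: none.
In check with no legal moves → checkmate.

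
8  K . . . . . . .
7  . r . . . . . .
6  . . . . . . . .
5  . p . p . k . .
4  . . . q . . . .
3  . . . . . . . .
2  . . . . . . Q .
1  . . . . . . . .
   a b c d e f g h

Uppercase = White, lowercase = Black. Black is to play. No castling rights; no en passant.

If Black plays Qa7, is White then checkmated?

yes

After Qa7: white king on a8; in check: yes, from the black queen on a7.
King squares — a7: attacked by Rb7; b7: attacked by Qa7; b8: attacked by Qa7.
White has no legal moves → checkmate.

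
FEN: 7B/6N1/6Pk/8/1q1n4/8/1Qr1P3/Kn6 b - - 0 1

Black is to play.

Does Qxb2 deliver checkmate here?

yes

After Qxb2: white king on a1; in check: yes, from the black queen on b2.
King squares — b1: attacked by Qb2; a2: attacked by Qb2; b2: attacked by Rc2.
White has no legal moves → checkmate.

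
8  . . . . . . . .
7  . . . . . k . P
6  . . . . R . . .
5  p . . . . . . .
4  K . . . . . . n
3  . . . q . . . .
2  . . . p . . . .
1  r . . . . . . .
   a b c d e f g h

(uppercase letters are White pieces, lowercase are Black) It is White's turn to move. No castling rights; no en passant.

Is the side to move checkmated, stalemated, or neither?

checkmate

White to move; white king on a4.
In check: yes, from the black rook on a1.
King squares — a3: attacked by Ra1; b3: attacked by Qd3; b4: attacked by Pa5; a5: attacked by Ra1; b5: attacked by Qd3.
Legal moves for White: none.
In check with no legal moves → checkmate.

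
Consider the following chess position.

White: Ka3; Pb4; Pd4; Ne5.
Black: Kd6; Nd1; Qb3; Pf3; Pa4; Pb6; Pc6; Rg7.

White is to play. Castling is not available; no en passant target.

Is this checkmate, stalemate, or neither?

White to move; white king on a3.
In check: yes, from the black queen on b3.
King squares — a2: attacked by Qb3; b2: attacked by Nd1; b3: attacked by Pa4; a4: attacked by Qb3; b4: own pawn.
Legal moves for White: none.
In check with no legal moves → checkmate.

checkmate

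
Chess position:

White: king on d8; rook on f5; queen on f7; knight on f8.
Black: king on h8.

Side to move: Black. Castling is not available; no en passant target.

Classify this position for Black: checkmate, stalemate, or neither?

stalemate

Black to move; black king on h8.
In check: no.
King squares — g7: attacked by Qf7; h7: attacked by Qf7; g8: attacked by Qf7.
Legal moves for Black: none.
Not in check and no legal moves → stalemate.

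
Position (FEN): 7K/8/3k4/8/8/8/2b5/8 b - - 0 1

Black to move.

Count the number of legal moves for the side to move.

Black to move; king on d6.
In check: no.
Legal moves: Ke7, Kd7, Kc7, Ke6, Kc6, Ke5, Kd5, Kc5, Bh7, Bg6, Bf5, Be4, Ba4, Bd3, Bb3, Bd1, Bb1.
Count: 17.

17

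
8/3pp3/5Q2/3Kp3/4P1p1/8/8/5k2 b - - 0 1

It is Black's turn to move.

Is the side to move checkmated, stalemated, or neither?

neither

Black to move; black king on f1.
In check: yes, from the white queen on f6.
King squares — e1: available; g1: available; e2: available; f2: attacked by Qf6; g2: available.
Legal moves for Black: Kg2, Ke2, Kg1, Ke1, exf6.
Black is in check but has 5 legal moves → neither.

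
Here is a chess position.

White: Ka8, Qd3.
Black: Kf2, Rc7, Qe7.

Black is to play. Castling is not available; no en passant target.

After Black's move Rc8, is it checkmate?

yes

After Rc8: white king on a8; in check: yes, from the black rook on c8.
King squares — a7: attacked by Qe7; b7: attacked by Qe7; b8: attacked by Rc8.
White has no legal moves → checkmate.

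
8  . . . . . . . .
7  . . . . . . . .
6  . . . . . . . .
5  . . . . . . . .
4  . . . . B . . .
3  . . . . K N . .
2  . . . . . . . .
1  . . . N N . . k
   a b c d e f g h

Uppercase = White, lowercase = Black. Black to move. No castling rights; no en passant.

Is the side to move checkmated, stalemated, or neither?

stalemate

Black to move; black king on h1.
In check: no.
King squares — g1: attacked by Nf3; g2: attacked by Ne1; h2: attacked by Nf3.
Legal moves for Black: none.
Not in check and no legal moves → stalemate.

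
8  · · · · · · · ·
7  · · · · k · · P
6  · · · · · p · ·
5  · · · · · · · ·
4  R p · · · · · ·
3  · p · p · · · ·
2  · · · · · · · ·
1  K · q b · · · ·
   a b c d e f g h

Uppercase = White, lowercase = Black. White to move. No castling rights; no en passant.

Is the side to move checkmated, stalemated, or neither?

checkmate

White to move; white king on a1.
In check: yes, from the black queen on c1.
King squares — b1: attacked by Qc1; a2: attacked by Pb3; b2: attacked by Qc1.
Legal moves for White: none.
In check with no legal moves → checkmate.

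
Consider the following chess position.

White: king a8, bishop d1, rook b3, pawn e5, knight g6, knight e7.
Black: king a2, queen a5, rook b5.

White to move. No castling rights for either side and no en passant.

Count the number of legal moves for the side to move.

0

White to move; king on a8.
In check: yes, from the black queen on a5.
Legal moves: none.
Count: 0.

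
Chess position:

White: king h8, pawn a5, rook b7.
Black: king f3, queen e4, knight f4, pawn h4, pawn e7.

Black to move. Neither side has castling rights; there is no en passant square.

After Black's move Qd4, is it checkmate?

no

After Qd4: white king on h8; in check: yes, from the black queen on d4.
White has 2 legal replies: Kg8, Kh7.
In check but a legal move exists → not checkmate.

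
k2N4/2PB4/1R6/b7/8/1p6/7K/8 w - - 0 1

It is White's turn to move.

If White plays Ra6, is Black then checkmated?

After Ra6: black king on a8; in check: yes, from the white rook on a6.
King squares — a7: attacked by Ra6; b7: attacked by Nd8; b8: attacked by Pc7.
Black has no legal moves → checkmate.

yes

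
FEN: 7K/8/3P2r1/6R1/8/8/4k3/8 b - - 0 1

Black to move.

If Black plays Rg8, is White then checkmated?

no

After Rg8: white king on h8; in check: yes, from the black rook on g8.
White has 3 legal replies: Kxg8, Kh7, Rxg8.
In check but a legal move exists → not checkmate.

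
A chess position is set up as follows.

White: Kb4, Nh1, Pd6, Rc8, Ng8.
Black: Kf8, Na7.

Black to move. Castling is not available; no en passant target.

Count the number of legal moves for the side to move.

3

Black to move; king on f8.
In check: yes, from the white rook on c8.
Legal moves: Kg7, Kf7, Nxc8.
Count: 3.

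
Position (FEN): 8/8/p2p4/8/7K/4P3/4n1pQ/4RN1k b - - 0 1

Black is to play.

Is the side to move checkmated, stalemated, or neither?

checkmate

Black to move; black king on h1.
In check: yes, from the white queen on h2.
King squares — g1: attacked by Qh2; g2: own pawn; h2: attacked by Nf1.
Legal moves for Black: none.
In check with no legal moves → checkmate.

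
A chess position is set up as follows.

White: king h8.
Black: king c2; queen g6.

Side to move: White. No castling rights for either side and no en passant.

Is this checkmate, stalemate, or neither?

stalemate

White to move; white king on h8.
In check: no.
King squares — g7: attacked by Qg6; h7: attacked by Qg6; g8: attacked by Qg6.
Legal moves for White: none.
Not in check and no legal moves → stalemate.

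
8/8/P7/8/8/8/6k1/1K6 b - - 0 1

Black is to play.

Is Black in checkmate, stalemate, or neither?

Black to move; black king on g2.
In check: no.
Legal moves for Black: Kh3, Kg3, Kf3, Kh2, Kf2, Kh1, Kg1, Kf1.
Black has 8 legal moves and is not in check → neither.

neither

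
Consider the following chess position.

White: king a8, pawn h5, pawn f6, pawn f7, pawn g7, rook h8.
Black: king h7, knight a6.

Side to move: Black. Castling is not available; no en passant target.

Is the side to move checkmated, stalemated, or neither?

checkmate

Black to move; black king on h7.
In check: yes, from the white rook on h8.
King squares — g6: attacked by Ph5; h6: attacked by Rh8; g7: attacked by Pf6; g8: attacked by Pf7; h8: attacked by Pg7.
Legal moves for Black: none.
In check with no legal moves → checkmate.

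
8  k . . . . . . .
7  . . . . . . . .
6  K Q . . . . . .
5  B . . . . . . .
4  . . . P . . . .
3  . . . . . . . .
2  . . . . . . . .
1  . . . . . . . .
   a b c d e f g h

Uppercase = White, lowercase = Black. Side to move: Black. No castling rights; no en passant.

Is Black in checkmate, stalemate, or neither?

stalemate

Black to move; black king on a8.
In check: no.
King squares — a7: attacked by Ka6; b7: attacked by Ka6; b8: attacked by Qb6.
Legal moves for Black: none.
Not in check and no legal moves → stalemate.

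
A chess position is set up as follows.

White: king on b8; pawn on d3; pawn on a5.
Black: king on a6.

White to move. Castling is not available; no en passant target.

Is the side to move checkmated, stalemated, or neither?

White to move; white king on b8.
In check: no.
Legal moves for White: Kc8, Ka8, Kc7, d4.
White has 4 legal moves and is not in check → neither.

neither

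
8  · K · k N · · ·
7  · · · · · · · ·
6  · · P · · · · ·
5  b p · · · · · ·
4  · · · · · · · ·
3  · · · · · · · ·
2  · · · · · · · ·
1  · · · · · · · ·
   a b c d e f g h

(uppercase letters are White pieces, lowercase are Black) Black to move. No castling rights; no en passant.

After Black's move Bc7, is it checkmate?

After Bc7: white king on b8; in check: yes, from the black bishop on c7.
White has 4 legal replies: Ka8, Kb7, Ka7, Nxc7.
In check but a legal move exists → not checkmate.

no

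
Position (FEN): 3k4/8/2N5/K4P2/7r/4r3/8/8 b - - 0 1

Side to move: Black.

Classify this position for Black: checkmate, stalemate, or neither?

neither

Black to move; black king on d8.
In check: yes, from the white knight on c6.
King squares — c7: available; d7: available; e7: attacked by Nc6; c8: available; e8: available.
Legal moves for Black: Ke8, Kc8, Kd7, Kc7.
Black is in check but has 4 legal moves → neither.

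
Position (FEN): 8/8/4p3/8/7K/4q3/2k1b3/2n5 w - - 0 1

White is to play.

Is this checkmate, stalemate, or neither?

White to move; white king on h4.
In check: no.
King squares — g3: attacked by Qe3; h3: attacked by Qe3; g4: attacked by Be2; g5: attacked by Qe3; h5: attacked by Be2.
Legal moves for White: none.
Not in check and no legal moves → stalemate.

stalemate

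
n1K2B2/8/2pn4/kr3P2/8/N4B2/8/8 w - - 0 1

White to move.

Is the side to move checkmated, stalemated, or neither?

neither

White to move; white king on c8.
In check: yes, from the black knight on d6.
Legal moves for White: Kd8, Kd7, Bxd6.
White is in check but has 3 legal moves → neither.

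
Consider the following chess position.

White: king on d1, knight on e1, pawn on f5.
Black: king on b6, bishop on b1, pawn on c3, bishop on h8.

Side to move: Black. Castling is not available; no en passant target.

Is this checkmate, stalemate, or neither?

neither

Black to move; black king on b6.
In check: no.
Legal moves for Black: Bg7, Bf6, Be5, Bd4, Kc7, Kb7, Ka7, Kc6, Ka6, Kc5, Kb5, Ka5, Bxf5, Be4, Bd3, Bc2+, Ba2, c2+.
Black has 18 legal moves and is not in check → neither.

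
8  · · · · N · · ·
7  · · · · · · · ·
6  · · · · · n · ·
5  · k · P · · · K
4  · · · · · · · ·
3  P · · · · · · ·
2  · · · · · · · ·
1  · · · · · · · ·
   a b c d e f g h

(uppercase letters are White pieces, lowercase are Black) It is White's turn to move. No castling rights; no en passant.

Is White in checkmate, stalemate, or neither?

White to move; white king on h5.
In check: yes, from the black knight on f6.
Legal moves for White: Kh6, Kg6, Kg5, Kh4, Nxf6.
White is in check but has 5 legal moves → neither.

neither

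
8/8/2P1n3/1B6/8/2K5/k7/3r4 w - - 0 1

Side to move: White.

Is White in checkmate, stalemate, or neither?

neither

White to move; white king on c3.
In check: no.
Legal moves for White: Ba6, Bc4+, Ba4, Bd3, Be2, Bf1, Kc4, Kb4, Kc2, c7.
White has 10 legal moves and is not in check → neither.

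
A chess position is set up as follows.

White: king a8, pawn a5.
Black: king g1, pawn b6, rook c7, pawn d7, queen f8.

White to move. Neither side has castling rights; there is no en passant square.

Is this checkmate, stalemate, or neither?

checkmate

White to move; white king on a8.
In check: yes, from the black queen on f8.
King squares — a7: attacked by Rc7; b7: attacked by Rc7; b8: attacked by Qf8.
Legal moves for White: none.
In check with no legal moves → checkmate.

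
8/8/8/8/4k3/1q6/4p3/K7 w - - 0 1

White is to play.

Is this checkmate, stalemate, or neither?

White to move; white king on a1.
In check: no.
King squares — b1: attacked by Qb3; a2: attacked by Qb3; b2: attacked by Qb3.
Legal moves for White: none.
Not in check and no legal moves → stalemate.

stalemate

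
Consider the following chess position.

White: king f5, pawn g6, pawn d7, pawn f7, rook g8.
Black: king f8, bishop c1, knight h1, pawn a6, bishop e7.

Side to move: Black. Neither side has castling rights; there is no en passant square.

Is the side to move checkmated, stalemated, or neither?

Black to move; black king on f8.
In check: yes, from the white rook on g8.
King squares — e7: own bishop; f7: attacked by Pg6; g7: attacked by Rg8; e8: attacked by Pd7; g8: attacked by Pf7.
Legal moves for Black: none.
In check with no legal moves → checkmate.

checkmate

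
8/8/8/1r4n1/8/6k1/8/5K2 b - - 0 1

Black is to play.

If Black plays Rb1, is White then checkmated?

After Rb1: white king on f1; in check: yes, from the black rook on b1.
White has 1 legal reply: Ke2.
In check but a legal move exists → not checkmate.

no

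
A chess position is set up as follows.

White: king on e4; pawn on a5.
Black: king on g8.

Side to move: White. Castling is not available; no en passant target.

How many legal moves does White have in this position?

9

White to move; king on e4.
In check: no.
Legal moves: Kf5, Ke5, Kd5, Kf4, Kd4, Kf3, Ke3, Kd3, a6.
Count: 9.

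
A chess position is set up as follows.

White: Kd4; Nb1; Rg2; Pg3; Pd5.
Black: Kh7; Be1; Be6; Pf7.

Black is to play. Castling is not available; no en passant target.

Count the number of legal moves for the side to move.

Black to move; king on h7.
In check: no.
Legal moves: Kh8, Kg8, Kg7, Kh6, Kg6, Bc8, Bd7, Bf5, Bxd5, Bg4, Bh3, Ba5, Bb4, Bxg3, Bc3+, Bf2+, Bd2, f6, f5.
Count: 19.

19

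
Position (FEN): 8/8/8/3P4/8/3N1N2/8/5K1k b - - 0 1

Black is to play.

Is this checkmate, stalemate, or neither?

stalemate

Black to move; black king on h1.
In check: no.
King squares — g1: attacked by Kf1; g2: attacked by Kf1; h2: attacked by Nf3.
Legal moves for Black: none.
Not in check and no legal moves → stalemate.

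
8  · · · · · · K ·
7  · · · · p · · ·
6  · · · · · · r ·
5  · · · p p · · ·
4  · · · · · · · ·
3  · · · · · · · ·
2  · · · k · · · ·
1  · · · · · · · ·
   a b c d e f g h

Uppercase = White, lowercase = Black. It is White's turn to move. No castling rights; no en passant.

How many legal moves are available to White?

White to move; king on g8.
In check: yes, from the black rook on g6.
Legal moves: Kh8, Kf8, Kh7, Kf7.
Count: 4.

4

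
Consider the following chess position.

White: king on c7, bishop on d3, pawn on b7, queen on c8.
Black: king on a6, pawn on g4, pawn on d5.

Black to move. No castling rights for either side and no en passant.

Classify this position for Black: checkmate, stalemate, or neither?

Black to move; black king on a6.
In check: yes, from the white bishop on d3.
Legal moves for Black: Ka7, Ka5.
Black is in check but has 2 legal moves → neither.

neither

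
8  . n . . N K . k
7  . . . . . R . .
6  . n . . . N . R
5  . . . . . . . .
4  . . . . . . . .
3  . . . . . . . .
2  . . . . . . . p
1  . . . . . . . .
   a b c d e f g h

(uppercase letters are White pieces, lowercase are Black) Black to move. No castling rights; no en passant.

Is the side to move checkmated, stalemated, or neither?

checkmate

Black to move; black king on h8.
In check: yes, from the white rook on h6.
King squares — g7: attacked by Rf7; h7: attacked by Nf6; g8: attacked by Nf6.
Legal moves for Black: none.
In check with no legal moves → checkmate.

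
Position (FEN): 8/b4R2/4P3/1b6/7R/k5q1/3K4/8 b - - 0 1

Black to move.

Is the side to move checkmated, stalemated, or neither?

neither

Black to move; black king on a3.
In check: no.
Legal moves for Black include: Bb8, Bb6, Bc5, Bd4, Be3+, Bf2, Bg1, Be8, Bd7, Bc6, Ba6, Bc4, Ba4, Bd3, Be2, Bf1, Qg8, Qb8, ... (list truncated; more exist).
Black has legal moves and is not in check → neither.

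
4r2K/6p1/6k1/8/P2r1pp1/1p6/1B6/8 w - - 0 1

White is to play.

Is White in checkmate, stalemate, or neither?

White to move; white king on h8.
In check: yes, from the black rook on e8.
King squares — g7: attacked by Kg6; h7: attacked by Kg6; g8: attacked by Re8.
Legal moves for White: none.
In check with no legal moves → checkmate.

checkmate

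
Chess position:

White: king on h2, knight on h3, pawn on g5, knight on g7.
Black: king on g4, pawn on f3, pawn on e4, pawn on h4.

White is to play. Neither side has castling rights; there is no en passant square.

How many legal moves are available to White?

White to move; king on h2.
In check: no.
Legal moves: Ne8, Ne6, Nh5, Nf5, Nf4, Nf2+, Ng1, Kh1, Kg1, g6.
Count: 10.

10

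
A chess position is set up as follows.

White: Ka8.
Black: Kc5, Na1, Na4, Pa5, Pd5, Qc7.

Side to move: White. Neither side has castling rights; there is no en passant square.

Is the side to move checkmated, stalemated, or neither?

stalemate

White to move; white king on a8.
In check: no.
King squares — a7: attacked by Qc7; b7: attacked by Qc7; b8: attacked by Qc7.
Legal moves for White: none.
Not in check and no legal moves → stalemate.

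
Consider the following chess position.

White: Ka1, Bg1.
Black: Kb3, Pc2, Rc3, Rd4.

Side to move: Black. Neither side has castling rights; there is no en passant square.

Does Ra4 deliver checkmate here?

yes

After Ra4: white king on a1; in check: yes, from the black rook on a4.
King squares — b1: attacked by Pc2; a2: attacked by Kb3; b2: attacked by Kb3.
White has no legal moves → checkmate.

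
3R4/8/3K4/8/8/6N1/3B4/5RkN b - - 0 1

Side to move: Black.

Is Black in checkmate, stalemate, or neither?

neither

Black to move; black king on g1.
In check: yes, from the white rook on f1.
King squares — f1: attacked by Ng3; h1: attacked by Rf1; f2: attacked by Rf1; g2: available; h2: available.
Legal moves for Black: Kh2, Kg2.
Black is in check but has 2 legal moves → neither.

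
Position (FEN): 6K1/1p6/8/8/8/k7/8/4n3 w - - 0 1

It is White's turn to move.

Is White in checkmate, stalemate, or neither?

neither

White to move; white king on g8.
In check: no.
Legal moves for White: Kh8, Kf8, Kh7, Kg7, Kf7.
White has 5 legal moves and is not in check → neither.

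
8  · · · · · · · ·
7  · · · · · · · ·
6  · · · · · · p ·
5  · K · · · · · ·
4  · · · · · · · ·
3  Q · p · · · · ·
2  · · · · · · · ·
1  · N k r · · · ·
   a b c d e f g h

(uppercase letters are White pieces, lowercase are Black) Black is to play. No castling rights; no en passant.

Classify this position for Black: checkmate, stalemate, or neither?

Black to move; black king on c1.
In check: yes, from the white queen on a3.
King squares — b1: available; d1: own rook; b2: attacked by Qa3; c2: available; d2: attacked by Nb1.
Legal moves for Black: Kc2, Kxb1.
Black is in check but has 2 legal moves → neither.

neither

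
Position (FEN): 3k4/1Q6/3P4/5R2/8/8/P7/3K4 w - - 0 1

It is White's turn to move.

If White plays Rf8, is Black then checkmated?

After Rf8: black king on d8; in check: yes, from the white rook on f8.
King squares — c7: attacked by Pd6; d7: attacked by Qb7; e7: attacked by Pd6; c8: attacked by Qb7; e8: attacked by Rf8.
Black has no legal moves → checkmate.

yes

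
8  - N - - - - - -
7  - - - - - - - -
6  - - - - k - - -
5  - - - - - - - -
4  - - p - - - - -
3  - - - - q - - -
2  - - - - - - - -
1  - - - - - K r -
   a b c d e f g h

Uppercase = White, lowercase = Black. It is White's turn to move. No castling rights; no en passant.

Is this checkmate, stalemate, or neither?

White to move; white king on f1.
In check: yes, from the black rook on g1.
King squares — e1: attacked by Rg1; g1: attacked by Qe3; e2: attacked by Qe3; f2: attacked by Qe3; g2: attacked by Rg1.
Legal moves for White: none.
In check with no legal moves → checkmate.

checkmate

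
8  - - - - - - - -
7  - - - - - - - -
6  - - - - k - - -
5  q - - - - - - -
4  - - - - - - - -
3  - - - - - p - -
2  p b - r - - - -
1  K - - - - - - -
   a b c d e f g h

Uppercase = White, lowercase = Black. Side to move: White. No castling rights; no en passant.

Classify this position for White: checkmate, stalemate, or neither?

White to move; white king on a1.
In check: yes, from the black bishop on b2.
King squares — b1: attacked by Pa2; a2: attacked by Qa5; b2: attacked by Rd2.
Legal moves for White: none.
In check with no legal moves → checkmate.

checkmate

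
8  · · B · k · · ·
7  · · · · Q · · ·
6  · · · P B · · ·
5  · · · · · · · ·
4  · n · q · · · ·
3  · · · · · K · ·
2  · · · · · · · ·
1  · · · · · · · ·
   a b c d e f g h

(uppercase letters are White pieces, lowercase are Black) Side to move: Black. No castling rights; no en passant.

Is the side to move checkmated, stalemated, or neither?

Black to move; black king on e8.
In check: yes, from the white queen on e7.
King squares — d7: attacked by Be6; e7: attacked by Pd6; f7: attacked by Be6; d8: attacked by Qe7; f8: attacked by Qe7.
Legal moves for Black: none.
In check with no legal moves → checkmate.

checkmate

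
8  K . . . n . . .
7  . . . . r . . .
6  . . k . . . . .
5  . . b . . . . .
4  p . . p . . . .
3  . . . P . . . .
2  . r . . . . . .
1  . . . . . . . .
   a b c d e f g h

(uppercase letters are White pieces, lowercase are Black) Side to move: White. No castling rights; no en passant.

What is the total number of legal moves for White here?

0

White to move; king on a8.
In check: no.
Legal moves: none.
Count: 0.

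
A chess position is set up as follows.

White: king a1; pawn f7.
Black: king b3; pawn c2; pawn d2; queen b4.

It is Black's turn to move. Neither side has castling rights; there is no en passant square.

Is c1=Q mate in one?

After c1=Q: white king on a1; in check: yes, from the black queen on c1.
King squares — b1: attacked by Qc1; a2: attacked by Kb3; b2: attacked by Qc1.
White has no legal moves → checkmate.

yes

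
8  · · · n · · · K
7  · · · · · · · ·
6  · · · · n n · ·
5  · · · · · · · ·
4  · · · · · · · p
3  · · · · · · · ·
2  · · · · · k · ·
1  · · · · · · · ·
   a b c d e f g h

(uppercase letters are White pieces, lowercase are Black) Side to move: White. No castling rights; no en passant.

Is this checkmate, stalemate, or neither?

White to move; white king on h8.
In check: no.
King squares — g7: attacked by Ne6; h7: attacked by Nf6; g8: attacked by Nf6.
Legal moves for White: none.
Not in check and no legal moves → stalemate.

stalemate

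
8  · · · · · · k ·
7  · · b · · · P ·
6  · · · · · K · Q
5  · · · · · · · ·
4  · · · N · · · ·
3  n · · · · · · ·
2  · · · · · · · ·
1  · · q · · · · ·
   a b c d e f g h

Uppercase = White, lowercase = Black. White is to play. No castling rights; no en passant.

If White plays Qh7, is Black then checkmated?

no

After Qh7: black king on g8; in check: yes, from the white queen on h7.
Black has 1 legal reply: Kxh7.
In check but a legal move exists → not checkmate.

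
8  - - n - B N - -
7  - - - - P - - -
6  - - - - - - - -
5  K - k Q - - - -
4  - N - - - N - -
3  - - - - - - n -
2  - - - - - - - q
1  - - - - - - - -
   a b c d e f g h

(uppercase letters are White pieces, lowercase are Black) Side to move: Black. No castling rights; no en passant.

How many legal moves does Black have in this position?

Black to move; king on c5.
In check: yes, from the white queen on d5.
Legal moves: none.
Count: 0.

0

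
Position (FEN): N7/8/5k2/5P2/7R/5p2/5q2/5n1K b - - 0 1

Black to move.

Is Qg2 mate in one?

yes

After Qg2: white king on h1; in check: yes, from the black queen on g2.
King squares — g1: attacked by Qg2; g2: attacked by Pf3; h2: attacked by Nf1.
White has no legal moves → checkmate.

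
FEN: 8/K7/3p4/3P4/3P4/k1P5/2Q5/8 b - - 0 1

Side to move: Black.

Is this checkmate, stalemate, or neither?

Black to move; black king on a3.
In check: no.
King squares — a2: attacked by Qc2; b2: attacked by Qc2; b3: attacked by Qc2; a4: attacked by Qc2; b4: attacked by Pc3.
Legal moves for Black: none.
Not in check and no legal moves → stalemate.

stalemate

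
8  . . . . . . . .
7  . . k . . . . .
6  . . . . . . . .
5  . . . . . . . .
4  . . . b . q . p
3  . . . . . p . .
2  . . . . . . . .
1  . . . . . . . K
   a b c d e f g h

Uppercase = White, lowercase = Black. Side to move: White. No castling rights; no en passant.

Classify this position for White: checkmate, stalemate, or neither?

stalemate

White to move; white king on h1.
In check: no.
King squares — g1: attacked by Bd4; g2: attacked by Pf3; h2: attacked by Qf4.
Legal moves for White: none.
Not in check and no legal moves → stalemate.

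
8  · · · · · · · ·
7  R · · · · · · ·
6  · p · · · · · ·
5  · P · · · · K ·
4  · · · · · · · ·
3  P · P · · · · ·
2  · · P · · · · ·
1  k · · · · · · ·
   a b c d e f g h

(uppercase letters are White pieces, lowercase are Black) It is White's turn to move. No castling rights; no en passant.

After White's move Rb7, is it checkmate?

After Rb7: black king on a1; in check: no.
Black is not in check, so this cannot be checkmate.

no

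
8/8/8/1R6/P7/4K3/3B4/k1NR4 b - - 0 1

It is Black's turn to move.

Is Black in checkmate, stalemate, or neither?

stalemate

Black to move; black king on a1.
In check: no.
King squares — b1: attacked by Rb5; a2: attacked by Nc1; b2: attacked by Rb5.
Legal moves for Black: none.
Not in check and no legal moves → stalemate.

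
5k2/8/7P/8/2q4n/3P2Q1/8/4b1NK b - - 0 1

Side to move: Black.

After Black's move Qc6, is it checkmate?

After Qc6: white king on h1; in check: yes, from the black queen on c6.
White has 4 legal replies: Kh2, Qf3+, Qg2, Nf3.
In check but a legal move exists → not checkmate.

no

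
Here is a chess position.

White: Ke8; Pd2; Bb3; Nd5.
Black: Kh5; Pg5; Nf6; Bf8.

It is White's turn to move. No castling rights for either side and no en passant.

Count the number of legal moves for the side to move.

4

White to move; king on e8.
In check: yes, from the black knight on f6.
Legal moves: Kxf8, Kd8, Kf7, Nxf6+.
Count: 4.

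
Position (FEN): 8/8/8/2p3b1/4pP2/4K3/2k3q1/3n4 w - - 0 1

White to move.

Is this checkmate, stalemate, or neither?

White to move; white king on e3.
In check: yes, from the black knight on d1.
King squares — d2: attacked by Kc2; e2: attacked by Qg2; f2: attacked by Nd1; d3: attacked by Kc2; f3: attacked by Qg2; d4: attacked by Pc5; e4: attacked by Qg2; f4: own pawn.
Legal moves for White: none.
In check with no legal moves → checkmate.

checkmate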